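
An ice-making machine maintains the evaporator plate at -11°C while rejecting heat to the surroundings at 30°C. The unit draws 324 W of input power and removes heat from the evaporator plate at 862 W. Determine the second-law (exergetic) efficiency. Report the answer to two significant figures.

COP_actual = Q̇_C/Ẇ = 862.0/324.0 = 2.660.
In absolute terms T_C = 262.15 K and T_H = 303.15 K, so ΔT = 41.00 K.
COP_Carnot = T_C/ΔT = 262.15/41.00 = 6.394.
η_II = COP_actual/COP_Carnot = 2.660/6.394 = 0.4161.

0.42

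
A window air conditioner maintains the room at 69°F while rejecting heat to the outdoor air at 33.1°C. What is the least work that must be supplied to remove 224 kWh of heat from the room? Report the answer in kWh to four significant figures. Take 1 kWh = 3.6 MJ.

In absolute terms T_C = 293.71 K and T_H = 306.25 K, so ΔT = 12.54 K.
The reversible limit is COP_R = T_C/ΔT = 23.41, so W_min = Q_C/COP = Q_C·ΔT/T_C.
W_min = 224.0 × 12.54/293.71 = 9.567 kWh.

9.567 kWh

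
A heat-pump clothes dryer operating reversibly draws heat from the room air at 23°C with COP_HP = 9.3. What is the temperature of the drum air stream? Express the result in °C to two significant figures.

COP_HP = T_H/(T_H − T_C) rearranges to T_H = COP·T_C/(COP − 1).
With T_C = 296.15 K, T_H = 9.3 × 296.15/8.300 = 331.83 K.
Converting, 331.83 K = 58.68°C.

59 °C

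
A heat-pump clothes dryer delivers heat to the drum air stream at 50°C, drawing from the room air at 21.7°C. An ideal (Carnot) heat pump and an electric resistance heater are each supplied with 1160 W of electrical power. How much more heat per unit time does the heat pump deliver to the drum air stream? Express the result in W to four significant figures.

In absolute terms T_C = 294.85 K and T_H = 323.15 K, so ΔT = 28.30 K.
COP_Carnot = T_H/ΔT = 323.15/28.30 = 11.42.
The heat pump delivers Q̇_H = COP × Ẇ = 13250 W; the resistance heater delivers Ẇ = 1160 W.
Extra = (COP − 1)·Ẇ = 12090 W.

12090 W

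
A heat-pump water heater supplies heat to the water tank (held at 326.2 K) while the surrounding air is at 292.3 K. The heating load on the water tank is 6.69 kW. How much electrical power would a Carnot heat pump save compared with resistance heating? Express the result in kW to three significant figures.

5.99 kW

The reservoir spacing is ΔT = 326.2 − 292.3 = 33.90 K.
COP_Carnot = T_H/ΔT = 326.20/33.90 = 9.622.
Resistance heating needs Ẇ_res = Q̇_H = 6.690 kW; the reversible heat pump needs only Ẇ_hp = Q̇_H/COP = 0.6953 kW.
Saving = 6.690 − 0.6953 = 5.995 kW.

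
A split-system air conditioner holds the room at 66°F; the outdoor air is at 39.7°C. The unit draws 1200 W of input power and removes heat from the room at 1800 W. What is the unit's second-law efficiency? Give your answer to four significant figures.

0.1069

COP_actual = Q̇_C/Ẇ = 1800/1200 = 1.500.
In absolute terms T_C = 292.04 K and T_H = 312.85 K, so ΔT = 20.81 K.
COP_Carnot = T_C/ΔT = 292.04/20.81 = 14.03.
η_II = COP_actual/COP_Carnot = 1.500/14.03 = 0.1069.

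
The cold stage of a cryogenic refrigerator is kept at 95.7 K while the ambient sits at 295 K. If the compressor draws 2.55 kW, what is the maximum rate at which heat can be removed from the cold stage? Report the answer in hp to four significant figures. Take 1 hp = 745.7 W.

The reservoir spacing is ΔT = 295 − 95.7 = 199.3 K.
COP_Carnot = T_C/ΔT = 95.70/199.3 = 0.4802.
Q̇_max = COP_Carnot × Ẇ = 0.4802 × 2.550 kW = 1.224 kW = 1.642 hp.

1.642 hp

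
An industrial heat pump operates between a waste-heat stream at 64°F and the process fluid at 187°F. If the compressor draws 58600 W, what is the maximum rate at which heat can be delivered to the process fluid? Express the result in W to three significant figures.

In absolute terms T_C = 290.93 K and T_H = 359.26 K, so ΔT = 68.33 K.
COP_Carnot = T_H/ΔT = 359.26/68.33 = 5.257.
Q̇_max = COP_Carnot × Ẇ = 5.257 × 58600 W = 308100 W.

308000 W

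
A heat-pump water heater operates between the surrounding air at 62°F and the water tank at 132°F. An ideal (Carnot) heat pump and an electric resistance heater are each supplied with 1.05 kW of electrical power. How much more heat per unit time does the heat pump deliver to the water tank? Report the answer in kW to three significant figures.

In absolute terms T_C = 289.82 K and T_H = 328.71 K, so ΔT = 38.89 K.
COP_Carnot = T_H/ΔT = 328.71/38.89 = 8.452.
The heat pump delivers Q̇_H = COP × Ẇ = 8.875 kW; the resistance heater delivers Ẇ = 1.050 kW.
Extra = (COP − 1)·Ẇ = 7.825 kW.

7.83 kW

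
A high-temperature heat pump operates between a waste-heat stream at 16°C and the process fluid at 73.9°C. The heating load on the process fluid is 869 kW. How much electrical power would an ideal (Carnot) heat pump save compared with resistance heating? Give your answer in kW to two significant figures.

720 kW

In absolute terms T_C = 289.15 K and T_H = 347.05 K, so ΔT = 57.90 K.
COP_Carnot = T_H/ΔT = 347.05/57.90 = 5.994.
Resistance heating needs Ẇ_res = Q̇_H = 869.0 kW; the reversible heat pump needs only Ẇ_hp = Q̇_H/COP = 145.0 kW.
Saving = 869.0 − 145.0 = 724.0 kW.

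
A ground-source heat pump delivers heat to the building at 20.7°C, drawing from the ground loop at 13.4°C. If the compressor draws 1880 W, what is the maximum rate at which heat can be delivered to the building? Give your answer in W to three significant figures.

In absolute terms T_C = 286.55 K and T_H = 293.85 K, so ΔT = 7.300 K.
COP_Carnot = T_H/ΔT = 293.85/7.300 = 40.25.
Q̇_max = COP_Carnot × Ẇ = 40.25 × 1880 W = 75680 W.

75700 W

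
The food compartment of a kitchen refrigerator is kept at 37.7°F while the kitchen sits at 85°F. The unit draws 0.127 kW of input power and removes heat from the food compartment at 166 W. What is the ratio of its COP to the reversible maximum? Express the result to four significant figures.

0.1243

Converting, Q̇_C = 166.0 W = 0.1660 kW, so COP_actual = Q̇_C/Ẇ = 0.1660/0.1270 = 1.307.
In absolute terms T_C = 276.32 K and T_H = 302.59 K, so ΔT = 26.28 K.
COP_Carnot = T_C/ΔT = 276.32/26.28 = 10.52.
η_II = COP_actual/COP_Carnot = 1.307/10.52 = 0.1243.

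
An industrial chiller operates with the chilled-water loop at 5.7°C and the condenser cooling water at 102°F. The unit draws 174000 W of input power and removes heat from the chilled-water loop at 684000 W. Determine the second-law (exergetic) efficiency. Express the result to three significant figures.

0.468

COP_actual = Q̇_C/Ẇ = 684000/174000 = 3.931.
In absolute terms T_C = 278.85 K and T_H = 312.04 K, so ΔT = 33.19 K.
COP_Carnot = T_C/ΔT = 278.85/33.19 = 8.402.
η_II = COP_actual/COP_Carnot = 3.931/8.402 = 0.4679.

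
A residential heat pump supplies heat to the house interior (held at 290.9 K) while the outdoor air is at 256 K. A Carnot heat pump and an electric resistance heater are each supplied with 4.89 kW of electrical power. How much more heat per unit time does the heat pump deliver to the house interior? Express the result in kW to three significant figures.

The reservoir spacing is ΔT = 290.9 − 256 = 34.90 K.
COP_Carnot = T_H/ΔT = 290.90/34.90 = 8.335.
The heat pump delivers Q̇_H = COP × Ẇ = 40.76 kW; the resistance heater delivers Ẇ = 4.890 kW.
Extra = (COP − 1)·Ẇ = 35.87 kW.

35.9 kW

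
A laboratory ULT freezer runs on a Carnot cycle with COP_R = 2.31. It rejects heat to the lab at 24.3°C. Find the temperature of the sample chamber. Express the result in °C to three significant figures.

For a Carnot refrigerator COP_R = T_C/(T_H − T_C), so T_C = COP·T_H/(1 + COP).
With T_H = 297.45 K, T_C = 2.31 × 297.45/3.310 = 207.59 K.
Converting, 207.59 K = -65.56°C.

-65.6 °C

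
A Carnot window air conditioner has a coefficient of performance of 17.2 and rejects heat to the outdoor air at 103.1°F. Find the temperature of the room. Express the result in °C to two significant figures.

For a Carnot refrigerator COP_R = T_C/(T_H − T_C), so T_C = COP·T_H/(1 + COP).
With T_H = 312.65 K, T_C = 17.2 × 312.65/18.20 = 295.47 K.
Converting, 295.47 K = 22.32°C.

22 °C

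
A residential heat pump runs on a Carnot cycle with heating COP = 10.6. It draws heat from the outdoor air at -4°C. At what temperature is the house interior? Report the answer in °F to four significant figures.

75.27 °F

COP_HP = T_H/(T_H − T_C) rearranges to T_H = COP·T_C/(COP − 1).
With T_C = 269.15 K, T_H = 10.6 × 269.15/9.600 = 297.19 K.
Converting, 297.19 K = 75.27°F.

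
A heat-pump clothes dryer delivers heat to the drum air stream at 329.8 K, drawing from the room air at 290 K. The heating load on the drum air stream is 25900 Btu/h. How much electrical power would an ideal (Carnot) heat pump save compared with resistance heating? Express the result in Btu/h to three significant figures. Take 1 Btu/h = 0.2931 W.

22800 Btu/h

The reservoir spacing is ΔT = 329.8 − 290 = 39.80 K.
COP_Carnot = T_H/ΔT = 329.80/39.80 = 8.286.
Resistance heating needs Ẇ_res = Q̇_H = 25900 Btu/h; the reversible heat pump needs only Ẇ_hp = Q̇_H/COP = 3126 Btu/h.
Saving = 25900 − 3126 = 22770 Btu/h.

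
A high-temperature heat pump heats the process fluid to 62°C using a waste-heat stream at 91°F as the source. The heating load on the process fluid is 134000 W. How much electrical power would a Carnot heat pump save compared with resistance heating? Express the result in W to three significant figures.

122000 W

In absolute terms T_C = 305.93 K and T_H = 335.15 K, so ΔT = 29.22 K.
COP_Carnot = T_H/ΔT = 335.15/29.22 = 11.47.
Resistance heating needs Ẇ_res = Q̇_H = 134000 W; the reversible heat pump needs only Ẇ_hp = Q̇_H/COP = 11680 W.
Saving = 134000 − 11680 = 122300 W.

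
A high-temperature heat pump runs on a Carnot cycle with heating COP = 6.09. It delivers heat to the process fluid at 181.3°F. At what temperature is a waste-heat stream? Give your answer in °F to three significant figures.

76.1 °F

COP_HP = T_H/(T_H − T_C) gives T_H − T_C = T_H/COP.
With T_H = 356.09 K, T_C = 356.09 × (1 − 1/6.09) = 297.62 K.
Converting, 297.62 K = 76.05°F.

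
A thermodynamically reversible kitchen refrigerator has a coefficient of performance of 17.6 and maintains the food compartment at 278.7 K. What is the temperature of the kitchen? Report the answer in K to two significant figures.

290 K

COP_R = T_C/(T_H − T_C) gives T_H − T_C = T_C/COP.
With T_C = 278.70 K, T_H = 278.70 × (1 + 1/17.6) = 294.54 K.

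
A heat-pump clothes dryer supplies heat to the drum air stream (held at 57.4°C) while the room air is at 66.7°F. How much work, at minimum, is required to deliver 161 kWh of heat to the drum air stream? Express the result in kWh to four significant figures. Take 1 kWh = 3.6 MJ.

In absolute terms T_C = 292.43 K and T_H = 330.55 K, so ΔT = 38.12 K.
The reversible limit is COP_HP = T_H/ΔT = 8.671, so W_min = Q_H/COP = Q_H·ΔT/T_H.
W_min = 161.0 × 38.12/330.55 = 18.57 kWh.

18.57 kWh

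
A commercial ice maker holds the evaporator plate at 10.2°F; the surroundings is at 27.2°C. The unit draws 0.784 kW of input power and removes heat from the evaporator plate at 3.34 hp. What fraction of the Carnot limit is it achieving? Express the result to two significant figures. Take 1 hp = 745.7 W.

0.48

Converting, Q̇_C = 3.340 hp = 2.491 kW, so COP_actual = Q̇_C/Ẇ = 2.491/0.7840 = 3.177.
In absolute terms T_C = 261.04 K and T_H = 300.35 K, so ΔT = 39.31 K.
COP_Carnot = T_C/ΔT = 261.04/39.31 = 6.640.
η_II = COP_actual/COP_Carnot = 3.177/6.640 = 0.4784.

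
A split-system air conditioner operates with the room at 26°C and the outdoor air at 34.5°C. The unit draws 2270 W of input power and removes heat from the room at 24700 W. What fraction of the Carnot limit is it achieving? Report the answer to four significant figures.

COP_actual = Q̇_C/Ẇ = 24700/2270 = 10.88.
In absolute terms T_C = 299.15 K and T_H = 307.65 K, so ΔT = 8.500 K.
COP_Carnot = T_C/ΔT = 299.15/8.500 = 35.19.
η_II = COP_actual/COP_Carnot = 10.88/35.19 = 0.3092.

0.3092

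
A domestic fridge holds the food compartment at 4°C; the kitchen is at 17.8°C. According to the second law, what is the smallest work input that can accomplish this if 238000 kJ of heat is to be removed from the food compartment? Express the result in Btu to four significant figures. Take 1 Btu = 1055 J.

In absolute terms T_C = 277.15 K and T_H = 290.95 K, so ΔT = 13.80 K.
The reversible limit is COP_R = T_C/ΔT = 20.08, so W_min = Q_C/COP = Q_C·ΔT/T_C.
W_min = 238000 × 13.80/277.15 = 11850 kJ = 11230 Btu.

11230 Btu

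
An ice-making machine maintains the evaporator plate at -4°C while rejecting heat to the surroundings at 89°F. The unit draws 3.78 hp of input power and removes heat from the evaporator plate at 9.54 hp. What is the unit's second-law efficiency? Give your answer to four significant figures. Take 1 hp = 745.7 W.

0.3344

COP_actual = Q̇_C/Ẇ = 9.540/3.780 = 2.524.
In absolute terms T_C = 269.15 K and T_H = 304.82 K, so ΔT = 35.67 K.
COP_Carnot = T_C/ΔT = 269.15/35.67 = 7.546.
η_II = COP_actual/COP_Carnot = 2.524/7.546 = 0.3344.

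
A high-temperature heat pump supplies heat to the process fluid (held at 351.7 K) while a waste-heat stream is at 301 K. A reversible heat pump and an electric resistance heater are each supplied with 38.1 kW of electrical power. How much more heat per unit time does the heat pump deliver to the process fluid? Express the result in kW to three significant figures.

The reservoir spacing is ΔT = 351.7 − 301 = 50.70 K.
COP_Carnot = T_H/ΔT = 351.70/50.70 = 6.937.
The heat pump delivers Q̇_H = COP × Ẇ = 264.3 kW; the resistance heater delivers Ẇ = 38.10 kW.
Extra = (COP − 1)·Ẇ = 226.2 kW.

226 kW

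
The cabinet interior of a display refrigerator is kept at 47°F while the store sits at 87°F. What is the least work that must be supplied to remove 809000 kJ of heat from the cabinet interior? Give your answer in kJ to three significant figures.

63900 kJ

In absolute terms T_C = 281.48 K and T_H = 303.71 K, so ΔT = 22.22 K.
The reversible limit is COP_R = T_C/ΔT = 12.67, so W_min = Q_C/COP = Q_C·ΔT/T_C.
W_min = 809000 × 22.22/281.48 = 63870 kJ.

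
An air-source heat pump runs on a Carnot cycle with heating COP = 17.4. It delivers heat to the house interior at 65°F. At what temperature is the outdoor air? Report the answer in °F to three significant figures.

34.8 °F

COP_HP = T_H/(T_H − T_C) gives T_H − T_C = T_H/COP.
With T_H = 291.48 K, T_C = 291.48 × (1 − 1/17.4) = 274.73 K.
Converting, 274.73 K = 34.85°F.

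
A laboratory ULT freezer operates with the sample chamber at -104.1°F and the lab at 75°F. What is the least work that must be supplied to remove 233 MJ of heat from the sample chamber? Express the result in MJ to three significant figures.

117 MJ

In absolute terms T_C = 197.54 K and T_H = 297.04 K, so ΔT = 99.50 K.
The reversible limit is COP_R = T_C/ΔT = 1.985, so W_min = Q_C/COP = Q_C·ΔT/T_C.
W_min = 233.0 × 99.50/197.54 = 117.4 MJ.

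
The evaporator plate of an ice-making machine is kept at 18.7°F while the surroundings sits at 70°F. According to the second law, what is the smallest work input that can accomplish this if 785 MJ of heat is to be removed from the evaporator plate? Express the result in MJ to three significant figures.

84.2 MJ

In absolute terms T_C = 265.76 K and T_H = 294.26 K, so ΔT = 28.50 K.
The reversible limit is COP_R = T_C/ΔT = 9.325, so W_min = Q_C/COP = Q_C·ΔT/T_C.
W_min = 785.0 × 28.50/265.76 = 84.18 MJ.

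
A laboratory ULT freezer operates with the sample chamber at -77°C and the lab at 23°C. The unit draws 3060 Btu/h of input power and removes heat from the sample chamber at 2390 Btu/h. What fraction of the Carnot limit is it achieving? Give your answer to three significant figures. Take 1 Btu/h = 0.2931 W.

0.398

COP_actual = Q̇_C/Ẇ = 2390/3060 = 0.7810.
In absolute terms T_C = 196.15 K and T_H = 296.15 K, so ΔT = 100.0 K.
COP_Carnot = T_C/ΔT = 196.15/100.0 = 1.962.
η_II = COP_actual/COP_Carnot = 0.7810/1.962 = 0.3982.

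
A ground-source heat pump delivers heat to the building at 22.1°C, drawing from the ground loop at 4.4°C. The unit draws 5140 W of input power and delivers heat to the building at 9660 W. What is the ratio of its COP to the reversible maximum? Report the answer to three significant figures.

COP_actual = Q̇_H/Ẇ = 9660/5140 = 1.879.
In absolute terms T_C = 277.55 K and T_H = 295.25 K, so ΔT = 17.70 K.
COP_Carnot = T_H/ΔT = 295.25/17.70 = 16.68.
η_II = COP_actual/COP_Carnot = 1.879/16.68 = 0.1127.

0.113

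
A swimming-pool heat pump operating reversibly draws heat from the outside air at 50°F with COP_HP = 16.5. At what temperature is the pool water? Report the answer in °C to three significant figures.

COP_HP = T_H/(T_H − T_C) rearranges to T_H = COP·T_C/(COP − 1).
With T_C = 283.15 K, T_H = 16.5 × 283.15/15.50 = 301.42 K.
Converting, 301.42 K = 28.27°C.

28.3 °C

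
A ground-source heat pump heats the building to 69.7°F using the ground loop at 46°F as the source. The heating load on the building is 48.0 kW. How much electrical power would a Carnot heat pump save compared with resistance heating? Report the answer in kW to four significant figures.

45.85 kW

In absolute terms T_C = 280.93 K and T_H = 294.09 K, so ΔT = 13.17 K.
COP_Carnot = T_H/ΔT = 294.09/13.17 = 22.34.
Resistance heating needs Ẇ_res = Q̇_H = 48.00 kW; the reversible heat pump needs only Ẇ_hp = Q̇_H/COP = 2.149 kW.
Saving = 48.00 − 2.149 = 45.85 kW.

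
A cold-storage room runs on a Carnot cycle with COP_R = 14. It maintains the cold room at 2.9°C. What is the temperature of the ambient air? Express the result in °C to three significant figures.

COP_R = T_C/(T_H − T_C) gives T_H − T_C = T_C/COP.
With T_C = 276.05 K, T_H = 276.05 × (1 + 1/14) = 295.77 K.
Converting, 295.77 K = 22.62°C.

22.6 °C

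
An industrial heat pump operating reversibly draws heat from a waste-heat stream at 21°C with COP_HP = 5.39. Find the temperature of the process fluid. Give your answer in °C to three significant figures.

COP_HP = T_H/(T_H − T_C) rearranges to T_H = COP·T_C/(COP − 1).
With T_C = 294.15 K, T_H = 5.39 × 294.15/4.390 = 361.15 K.
Converting, 361.15 K = 88.00°C.

88.0 °C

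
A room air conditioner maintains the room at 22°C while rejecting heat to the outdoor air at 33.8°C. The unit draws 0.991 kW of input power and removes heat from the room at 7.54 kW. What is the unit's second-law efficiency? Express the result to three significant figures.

0.304

COP_actual = Q̇_C/Ẇ = 7.540/0.9910 = 7.608.
In absolute terms T_C = 295.15 K and T_H = 306.95 K, so ΔT = 11.80 K.
COP_Carnot = T_C/ΔT = 295.15/11.80 = 25.01.
η_II = COP_actual/COP_Carnot = 7.608/25.01 = 0.3042.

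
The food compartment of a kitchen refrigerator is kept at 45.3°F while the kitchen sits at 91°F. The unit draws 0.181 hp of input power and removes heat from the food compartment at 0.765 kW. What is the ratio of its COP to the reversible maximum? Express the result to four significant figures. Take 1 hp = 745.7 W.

Converting, Q̇_C = 0.7650 kW = 1.026 hp, so COP_actual = Q̇_C/Ẇ = 1.026/0.1810 = 5.668.
In absolute terms T_C = 280.54 K and T_H = 305.93 K, so ΔT = 25.39 K.
COP_Carnot = T_C/ΔT = 280.54/25.39 = 11.05.
η_II = COP_actual/COP_Carnot = 5.668/11.05 = 0.5129.

0.5129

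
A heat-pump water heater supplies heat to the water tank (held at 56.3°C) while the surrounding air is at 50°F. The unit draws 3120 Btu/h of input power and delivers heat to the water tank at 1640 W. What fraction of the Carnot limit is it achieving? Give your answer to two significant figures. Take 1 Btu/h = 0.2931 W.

0.25

Converting, Q̇_H = 1640 W = 5595 Btu/h, so COP_actual = Q̇_H/Ẇ = 5595/3120 = 1.793.
In absolute terms T_C = 283.15 K and T_H = 329.45 K, so ΔT = 46.30 K.
COP_Carnot = T_H/ΔT = 329.45/46.30 = 7.116.
η_II = COP_actual/COP_Carnot = 1.793/7.116 = 0.2520.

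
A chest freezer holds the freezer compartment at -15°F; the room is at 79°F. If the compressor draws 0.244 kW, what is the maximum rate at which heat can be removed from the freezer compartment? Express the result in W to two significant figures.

1200 W

In absolute terms T_C = 247.04 K and T_H = 299.26 K, so ΔT = 52.22 K.
COP_Carnot = T_C/ΔT = 247.04/52.22 = 4.731.
Q̇_max = COP_Carnot × Ẇ = 4.731 × 0.2440 kW = 1.154 kW = 1154 W.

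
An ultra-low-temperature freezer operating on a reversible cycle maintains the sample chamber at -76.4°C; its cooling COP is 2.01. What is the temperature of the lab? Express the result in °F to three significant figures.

70.7 °F

COP_R = T_C/(T_H − T_C) gives T_H − T_C = T_C/COP.
With T_C = 196.75 K, T_H = 196.75 × (1 + 1/2.01) = 294.64 K.
Converting, 294.64 K = 70.67°F.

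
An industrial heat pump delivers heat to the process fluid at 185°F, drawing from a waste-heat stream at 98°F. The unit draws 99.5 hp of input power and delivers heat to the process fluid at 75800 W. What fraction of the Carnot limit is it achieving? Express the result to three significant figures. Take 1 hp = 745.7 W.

Converting, Q̇_H = 75800 W = 101.6 hp, so COP_actual = Q̇_H/Ẇ = 101.6/99.50 = 1.022.
In absolute terms T_C = 309.82 K and T_H = 358.15 K, so ΔT = 48.33 K.
COP_Carnot = T_H/ΔT = 358.15/48.33 = 7.410.
η_II = COP_actual/COP_Carnot = 1.022/7.410 = 0.1379.

0.138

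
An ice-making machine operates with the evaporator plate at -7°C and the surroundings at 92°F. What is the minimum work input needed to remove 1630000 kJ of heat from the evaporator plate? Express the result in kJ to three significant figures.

In absolute terms T_C = 266.15 K and T_H = 306.48 K, so ΔT = 40.33 K.
The reversible limit is COP_R = T_C/ΔT = 6.599, so W_min = Q_C/COP = Q_C·ΔT/T_C.
W_min = 1630000 × 40.33/266.15 = 247000 kJ.

247000 kJ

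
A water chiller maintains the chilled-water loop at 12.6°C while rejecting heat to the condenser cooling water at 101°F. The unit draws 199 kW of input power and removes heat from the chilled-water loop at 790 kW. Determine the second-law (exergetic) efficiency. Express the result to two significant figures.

0.36

COP_actual = Q̇_C/Ẇ = 790.0/199.0 = 3.970.
In absolute terms T_C = 285.75 K and T_H = 311.48 K, so ΔT = 25.73 K.
COP_Carnot = T_C/ΔT = 285.75/25.73 = 11.10.
η_II = COP_actual/COP_Carnot = 3.970/11.10 = 0.3575.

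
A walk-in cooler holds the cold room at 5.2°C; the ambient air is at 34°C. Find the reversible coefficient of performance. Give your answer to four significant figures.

In absolute terms T_C = 278.35 K and T_H = 307.15 K, so ΔT = 28.80 K.
For a reversible cycle, COP_Carnot = T_C/ΔT = 278.35/28.80 = 9.665.

9.665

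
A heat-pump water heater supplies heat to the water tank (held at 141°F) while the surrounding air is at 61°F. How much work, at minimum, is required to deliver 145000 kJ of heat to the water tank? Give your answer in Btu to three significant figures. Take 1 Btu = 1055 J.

In absolute terms T_C = 289.26 K and T_H = 333.71 K, so ΔT = 44.44 K.
The reversible limit is COP_HP = T_H/ΔT = 7.508, so W_min = Q_H/COP = Q_H·ΔT/T_H.
W_min = 145000 × 44.44/333.71 = 19310 kJ = 18300 Btu.

18300 Btu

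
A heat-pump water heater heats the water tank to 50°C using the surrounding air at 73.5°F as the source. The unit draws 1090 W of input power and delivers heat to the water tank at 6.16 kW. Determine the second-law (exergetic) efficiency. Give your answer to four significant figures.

Converting, Q̇_H = 6.160 kW = 6160 W, so COP_actual = Q̇_H/Ẇ = 6160/1090 = 5.651.
In absolute terms T_C = 296.21 K and T_H = 323.15 K, so ΔT = 26.94 K.
COP_Carnot = T_H/ΔT = 323.15/26.94 = 11.99.
η_II = COP_actual/COP_Carnot = 5.651/11.99 = 0.4712.

0.4712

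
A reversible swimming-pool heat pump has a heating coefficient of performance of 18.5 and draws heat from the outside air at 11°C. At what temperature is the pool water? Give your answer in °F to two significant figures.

COP_HP = T_H/(T_H − T_C) rearranges to T_H = COP·T_C/(COP − 1).
With T_C = 284.15 K, T_H = 18.5 × 284.15/17.50 = 300.39 K.
Converting, 300.39 K = 81.03°F.

81 °F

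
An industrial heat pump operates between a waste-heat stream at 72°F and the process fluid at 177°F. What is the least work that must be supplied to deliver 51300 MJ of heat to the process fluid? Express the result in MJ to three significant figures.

In absolute terms T_C = 295.37 K and T_H = 353.71 K, so ΔT = 58.33 K.
The reversible limit is COP_HP = T_H/ΔT = 6.064, so W_min = Q_H/COP = Q_H·ΔT/T_H.
W_min = 51300 × 58.33/353.71 = 8460 MJ.

8460 MJ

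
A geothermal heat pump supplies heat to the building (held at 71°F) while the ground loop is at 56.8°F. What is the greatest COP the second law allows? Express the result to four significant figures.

In absolute terms T_C = 286.93 K and T_H = 294.82 K, so ΔT = 7.889 K.
For a reversible cycle, COP_Carnot = T_H/ΔT = 294.82/7.889 = 37.37.

37.37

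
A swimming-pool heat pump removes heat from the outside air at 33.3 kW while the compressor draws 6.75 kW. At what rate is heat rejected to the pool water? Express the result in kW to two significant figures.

40 kW

For a cyclic device the first law requires Q̇_H = Q̇_C + Ẇ.
Q̇_H = Q̇_C + Ẇ = 40.05 kW.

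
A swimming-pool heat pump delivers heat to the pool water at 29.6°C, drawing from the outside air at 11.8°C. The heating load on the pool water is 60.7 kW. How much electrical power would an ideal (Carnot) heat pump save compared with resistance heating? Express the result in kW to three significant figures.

57.1 kW

In absolute terms T_C = 284.95 K and T_H = 302.75 K, so ΔT = 17.80 K.
COP_Carnot = T_H/ΔT = 302.75/17.80 = 17.01.
Resistance heating needs Ẇ_res = Q̇_H = 60.70 kW; the reversible heat pump needs only Ẇ_hp = Q̇_H/COP = 3.569 kW.
Saving = 60.70 − 3.569 = 57.13 kW.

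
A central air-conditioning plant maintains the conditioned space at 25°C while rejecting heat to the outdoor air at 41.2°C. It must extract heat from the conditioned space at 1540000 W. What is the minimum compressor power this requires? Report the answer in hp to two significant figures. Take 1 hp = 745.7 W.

In absolute terms T_C = 298.15 K and T_H = 314.35 K, so ΔT = 16.20 K.
COP_Carnot = T_C/ΔT = 298.15/16.20 = 18.40.
Ẇ_min = Q̇/COP_Carnot = 1540000/18.40 = 83680 W = 112.2 hp.

110 hp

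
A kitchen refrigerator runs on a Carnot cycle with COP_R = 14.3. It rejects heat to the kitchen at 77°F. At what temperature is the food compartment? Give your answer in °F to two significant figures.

42 °F

For a Carnot refrigerator COP_R = T_C/(T_H − T_C), so T_C = COP·T_H/(1 + COP).
With T_H = 298.15 K, T_C = 14.3 × 298.15/15.30 = 278.66 K.
Converting, 278.66 K = 41.92°F.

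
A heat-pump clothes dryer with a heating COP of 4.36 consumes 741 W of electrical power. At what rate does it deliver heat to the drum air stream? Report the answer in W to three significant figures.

3230 W

Q̇_H = COP_HP × Ẇ = 4.36 × 741.0 = 3231 W.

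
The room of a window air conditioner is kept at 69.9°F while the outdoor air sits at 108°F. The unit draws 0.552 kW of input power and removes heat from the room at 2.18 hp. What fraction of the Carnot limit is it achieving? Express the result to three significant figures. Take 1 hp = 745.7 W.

Converting, Q̇_C = 2.180 hp = 1.626 kW, so COP_actual = Q̇_C/Ẇ = 1.626/0.5520 = 2.945.
In absolute terms T_C = 294.21 K and T_H = 315.37 K, so ΔT = 21.17 K.
COP_Carnot = T_C/ΔT = 294.21/21.17 = 13.90.
η_II = COP_actual/COP_Carnot = 2.945/13.90 = 0.2119.

0.212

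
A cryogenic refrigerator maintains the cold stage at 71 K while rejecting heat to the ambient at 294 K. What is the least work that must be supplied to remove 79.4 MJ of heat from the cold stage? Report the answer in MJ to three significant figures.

249 MJ

The reservoir spacing is ΔT = 294 − 71 = 223.0 K.
The reversible limit is COP_R = T_C/ΔT = 0.3184, so W_min = Q_C/COP = Q_C·ΔT/T_C.
W_min = 79.40 × 223.0/71.00 = 249.4 MJ.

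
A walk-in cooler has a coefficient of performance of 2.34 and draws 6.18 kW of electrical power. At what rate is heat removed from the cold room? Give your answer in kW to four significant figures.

14.46 kW

Q̇_C = COP × Ẇ = 2.34 × 6.180 = 14.46 kW.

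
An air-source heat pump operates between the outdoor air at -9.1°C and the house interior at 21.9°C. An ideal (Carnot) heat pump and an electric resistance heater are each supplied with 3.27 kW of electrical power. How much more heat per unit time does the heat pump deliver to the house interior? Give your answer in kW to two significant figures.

28 kW

In absolute terms T_C = 264.05 K and T_H = 295.05 K, so ΔT = 31.00 K.
COP_Carnot = T_H/ΔT = 295.05/31.00 = 9.518.
The heat pump delivers Q̇_H = COP × Ẇ = 31.12 kW; the resistance heater delivers Ẇ = 3.270 kW.
Extra = (COP − 1)·Ẇ = 27.85 kW.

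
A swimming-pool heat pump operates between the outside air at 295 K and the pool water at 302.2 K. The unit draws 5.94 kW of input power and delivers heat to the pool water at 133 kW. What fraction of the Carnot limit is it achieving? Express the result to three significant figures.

0.533

COP_actual = Q̇_H/Ẇ = 133.0/5.940 = 22.39.
The reservoir spacing is ΔT = 302.2 − 295 = 7.200 K.
COP_Carnot = T_H/ΔT = 302.20/7.200 = 41.97.
η_II = COP_actual/COP_Carnot = 22.39/41.97 = 0.5335.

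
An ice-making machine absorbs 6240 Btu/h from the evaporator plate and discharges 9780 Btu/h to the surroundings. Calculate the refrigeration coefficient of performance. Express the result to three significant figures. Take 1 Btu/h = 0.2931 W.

1.76

The first law gives Q̇_H = Q̇_C + Ẇ, so the three rates are Q̇_C = 6240, Q̇_H = 9780, Ẇ = 3540 Btu/h.
COP_R = Q̇_C/Ẇ = 6240/3540 = 1.763.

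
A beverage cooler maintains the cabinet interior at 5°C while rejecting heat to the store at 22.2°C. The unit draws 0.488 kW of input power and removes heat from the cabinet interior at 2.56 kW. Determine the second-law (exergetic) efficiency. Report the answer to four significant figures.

0.3244

COP_actual = Q̇_C/Ẇ = 2.560/0.4880 = 5.246.
In absolute terms T_C = 278.15 K and T_H = 295.35 K, so ΔT = 17.20 K.
COP_Carnot = T_C/ΔT = 278.15/17.20 = 16.17.
η_II = COP_actual/COP_Carnot = 5.246/16.17 = 0.3244.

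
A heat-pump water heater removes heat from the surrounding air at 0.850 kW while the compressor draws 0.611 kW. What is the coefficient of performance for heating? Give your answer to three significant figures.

2.39

The first law gives Q̇_H = Q̇_C + Ẇ, so the three rates are Q̇_C = 0.8500, Q̇_H = 1.461, Ẇ = 0.6110 kW.
COP_HP = Q̇_H/Ẇ = 1.461/0.6110 = 2.391.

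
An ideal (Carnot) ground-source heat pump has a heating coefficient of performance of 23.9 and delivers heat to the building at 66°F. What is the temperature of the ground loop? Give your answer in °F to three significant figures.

COP_HP = T_H/(T_H − T_C) gives T_H − T_C = T_H/COP.
With T_H = 292.04 K, T_C = 292.04 × (1 − 1/23.9) = 279.82 K.
Converting, 279.82 K = 44.01°F.

44.0 °F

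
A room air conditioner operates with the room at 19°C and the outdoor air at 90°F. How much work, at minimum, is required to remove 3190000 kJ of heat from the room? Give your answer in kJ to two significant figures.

In absolute terms T_C = 292.15 K and T_H = 305.37 K, so ΔT = 13.22 K.
The reversible limit is COP_R = T_C/ΔT = 22.10, so W_min = Q_C/COP = Q_C·ΔT/T_C.
W_min = 3190000 × 13.22/292.15 = 144400 kJ.

140000 kJ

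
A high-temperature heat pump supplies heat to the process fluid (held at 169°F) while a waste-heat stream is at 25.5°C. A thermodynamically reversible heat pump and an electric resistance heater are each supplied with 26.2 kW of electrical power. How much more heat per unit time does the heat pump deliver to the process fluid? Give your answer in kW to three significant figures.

In absolute terms T_C = 298.65 K and T_H = 349.26 K, so ΔT = 50.61 K.
COP_Carnot = T_H/ΔT = 349.26/50.61 = 6.901.
The heat pump delivers Q̇_H = COP × Ẇ = 180.8 kW; the resistance heater delivers Ẇ = 26.20 kW.
Extra = (COP − 1)·Ẇ = 154.6 kW.

155 kW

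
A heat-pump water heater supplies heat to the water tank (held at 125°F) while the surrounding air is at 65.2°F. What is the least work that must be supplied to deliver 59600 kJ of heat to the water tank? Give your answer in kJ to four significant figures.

6096 kJ

In absolute terms T_C = 291.59 K and T_H = 324.82 K, so ΔT = 33.22 K.
The reversible limit is COP_HP = T_H/ΔT = 9.777, so W_min = Q_H/COP = Q_H·ΔT/T_H.
W_min = 59600 × 33.22/324.82 = 6096 kJ.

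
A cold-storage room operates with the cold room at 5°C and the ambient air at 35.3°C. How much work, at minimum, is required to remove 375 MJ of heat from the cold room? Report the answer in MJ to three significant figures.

40.9 MJ

In absolute terms T_C = 278.15 K and T_H = 308.45 K, so ΔT = 30.30 K.
The reversible limit is COP_R = T_C/ΔT = 9.180, so W_min = Q_C/COP = Q_C·ΔT/T_C.
W_min = 375.0 × 30.30/278.15 = 40.85 MJ.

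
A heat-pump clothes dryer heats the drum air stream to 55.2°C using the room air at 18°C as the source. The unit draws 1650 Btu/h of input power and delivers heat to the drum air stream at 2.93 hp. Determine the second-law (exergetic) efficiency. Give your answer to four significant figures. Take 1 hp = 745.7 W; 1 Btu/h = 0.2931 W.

Converting, Q̇_H = 2.930 hp = 7454 Btu/h, so COP_actual = Q̇_H/Ẇ = 7454/1650 = 4.518.
In absolute terms T_C = 291.15 K and T_H = 328.35 K, so ΔT = 37.20 K.
COP_Carnot = T_H/ΔT = 328.35/37.20 = 8.827.
η_II = COP_actual/COP_Carnot = 4.518/8.827 = 0.5118.

0.5118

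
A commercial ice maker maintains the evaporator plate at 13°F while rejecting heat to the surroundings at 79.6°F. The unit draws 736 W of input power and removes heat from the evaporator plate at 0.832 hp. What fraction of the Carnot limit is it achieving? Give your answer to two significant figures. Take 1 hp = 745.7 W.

0.12

Converting, Q̇_C = 0.8320 hp = 620.4 W, so COP_actual = Q̇_C/Ẇ = 620.4/736.0 = 0.8430.
In absolute terms T_C = 262.59 K and T_H = 299.59 K, so ΔT = 37.00 K.
COP_Carnot = T_C/ΔT = 262.59/37.00 = 7.097.
η_II = COP_actual/COP_Carnot = 0.8430/7.097 = 0.1188.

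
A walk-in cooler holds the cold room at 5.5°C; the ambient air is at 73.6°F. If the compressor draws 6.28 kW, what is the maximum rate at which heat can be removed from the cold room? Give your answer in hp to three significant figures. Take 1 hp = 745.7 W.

In absolute terms T_C = 278.65 K and T_H = 296.26 K, so ΔT = 17.61 K.
COP_Carnot = T_C/ΔT = 278.65/17.61 = 15.82.
Q̇_max = COP_Carnot × Ẇ = 15.82 × 6.280 kW = 99.36 kW = 133.3 hp.

133 hp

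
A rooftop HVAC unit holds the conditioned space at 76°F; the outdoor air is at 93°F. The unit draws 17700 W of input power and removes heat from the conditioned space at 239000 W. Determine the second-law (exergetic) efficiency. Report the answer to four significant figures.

0.4285

COP_actual = Q̇_C/Ẇ = 239000/17700 = 13.50.
In absolute terms T_C = 297.59 K and T_H = 307.04 K, so ΔT = 9.444 K.
COP_Carnot = T_C/ΔT = 297.59/9.444 = 31.51.
η_II = COP_actual/COP_Carnot = 13.50/31.51 = 0.4285.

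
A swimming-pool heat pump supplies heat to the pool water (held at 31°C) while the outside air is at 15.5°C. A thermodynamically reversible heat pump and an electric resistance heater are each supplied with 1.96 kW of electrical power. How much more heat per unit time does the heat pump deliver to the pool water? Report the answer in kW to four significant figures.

In absolute terms T_C = 288.65 K and T_H = 304.15 K, so ΔT = 15.50 K.
COP_Carnot = T_H/ΔT = 304.15/15.50 = 19.62.
The heat pump delivers Q̇_H = COP × Ẇ = 38.46 kW; the resistance heater delivers Ẇ = 1.960 kW.
Extra = (COP − 1)·Ẇ = 36.50 kW.

36.50 kW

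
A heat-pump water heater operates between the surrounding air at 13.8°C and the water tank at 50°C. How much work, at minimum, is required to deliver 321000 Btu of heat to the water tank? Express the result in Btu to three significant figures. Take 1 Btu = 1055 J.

36000 Btu

In absolute terms T_C = 286.95 K and T_H = 323.15 K, so ΔT = 36.20 K.
The reversible limit is COP_HP = T_H/ΔT = 8.927, so W_min = Q_H/COP = Q_H·ΔT/T_H.
W_min = 321000 × 36.20/323.15 = 35960 Btu.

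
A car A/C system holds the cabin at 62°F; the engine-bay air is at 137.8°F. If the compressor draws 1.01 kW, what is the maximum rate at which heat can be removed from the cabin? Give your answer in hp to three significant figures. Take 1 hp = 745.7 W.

9.32 hp

In absolute terms T_C = 289.82 K and T_H = 331.93 K, so ΔT = 42.11 K.
COP_Carnot = T_C/ΔT = 289.82/42.11 = 6.882.
Q̇_max = COP_Carnot × Ẇ = 6.882 × 1.010 kW = 6.951 kW = 9.321 hp.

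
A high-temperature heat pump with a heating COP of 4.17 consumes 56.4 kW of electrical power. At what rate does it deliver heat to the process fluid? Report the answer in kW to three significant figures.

Q̇_H = COP_HP × Ẇ = 4.17 × 56.40 = 235.2 kW.

235 kW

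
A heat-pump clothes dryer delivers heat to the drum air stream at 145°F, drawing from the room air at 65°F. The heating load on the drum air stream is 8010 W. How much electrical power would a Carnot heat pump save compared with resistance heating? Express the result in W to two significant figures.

In absolute terms T_C = 291.48 K and T_H = 335.93 K, so ΔT = 44.44 K.
COP_Carnot = T_H/ΔT = 335.93/44.44 = 7.558.
Resistance heating needs Ẇ_res = Q̇_H = 8010 W; the reversible heat pump needs only Ẇ_hp = Q̇_H/COP = 1060 W.
Saving = 8010 − 1060 = 6950 W.

7000 W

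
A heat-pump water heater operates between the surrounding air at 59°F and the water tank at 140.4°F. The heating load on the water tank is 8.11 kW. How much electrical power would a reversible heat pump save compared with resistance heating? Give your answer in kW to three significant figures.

In absolute terms T_C = 288.15 K and T_H = 333.37 K, so ΔT = 45.22 K.
COP_Carnot = T_H/ΔT = 333.37/45.22 = 7.372.
Resistance heating needs Ẇ_res = Q̇_H = 8.110 kW; the reversible heat pump needs only Ẇ_hp = Q̇_H/COP = 1.100 kW.
Saving = 8.110 − 1.100 = 7.010 kW.

7.01 kW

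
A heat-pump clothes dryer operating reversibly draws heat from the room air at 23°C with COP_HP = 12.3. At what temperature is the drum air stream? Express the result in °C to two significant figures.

COP_HP = T_H/(T_H − T_C) rearranges to T_H = COP·T_C/(COP − 1).
With T_C = 296.15 K, T_H = 12.3 × 296.15/11.30 = 322.36 K.
Converting, 322.36 K = 49.21°C.

49 °C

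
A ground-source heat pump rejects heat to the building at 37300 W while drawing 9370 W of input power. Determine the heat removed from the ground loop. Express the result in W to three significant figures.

27900 W

For a cyclic device the first law requires Q̇_H = Q̇_C + Ẇ.
Q̇_C = Q̇_H − Ẇ = 27930 W.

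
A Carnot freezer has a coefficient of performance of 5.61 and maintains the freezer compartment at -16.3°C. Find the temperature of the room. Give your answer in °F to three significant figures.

COP_R = T_C/(T_H − T_C) gives T_H − T_C = T_C/COP.
With T_C = 256.85 K, T_H = 256.85 × (1 + 1/5.61) = 302.63 K.
Converting, 302.63 K = 85.07°F.

85.1 °F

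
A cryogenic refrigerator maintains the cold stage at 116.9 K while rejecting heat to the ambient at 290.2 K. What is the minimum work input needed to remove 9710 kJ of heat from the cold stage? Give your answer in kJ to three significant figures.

The reservoir spacing is ΔT = 290.2 − 116.9 = 173.3 K.
The reversible limit is COP_R = T_C/ΔT = 0.6746, so W_min = Q_C/COP = Q_C·ΔT/T_C.
W_min = 9710 × 173.3/116.90 = 14390 kJ.

14400 kJ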